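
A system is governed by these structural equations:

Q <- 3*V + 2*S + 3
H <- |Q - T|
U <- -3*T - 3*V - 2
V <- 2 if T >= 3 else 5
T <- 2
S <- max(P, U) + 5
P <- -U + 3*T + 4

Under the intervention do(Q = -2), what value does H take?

4

Intervening sets Q = -2 and removes its equation (Q <- 3*V + 2*S + 3).
H = |Q - T|  [with Q=-2, T=2]  = 4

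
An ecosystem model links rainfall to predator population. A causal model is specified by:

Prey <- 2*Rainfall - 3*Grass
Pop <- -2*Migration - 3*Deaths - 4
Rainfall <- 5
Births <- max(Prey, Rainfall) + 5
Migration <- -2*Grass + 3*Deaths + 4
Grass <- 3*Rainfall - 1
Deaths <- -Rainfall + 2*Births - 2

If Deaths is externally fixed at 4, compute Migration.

The intervention breaks the incoming arrows to Deaths: Deaths <- -Rainfall + 2*Births - 2 no longer applies, and Deaths = 4.
Grass = 3*Rainfall - 1  [with Rainfall=5]  = 14
Migration = -2*Grass + 3*Deaths + 4  [with Grass=14, Deaths=4]  = -12

-12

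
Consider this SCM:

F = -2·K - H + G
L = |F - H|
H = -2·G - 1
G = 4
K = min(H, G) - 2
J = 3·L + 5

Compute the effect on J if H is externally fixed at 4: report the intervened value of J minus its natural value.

Under do(H=4), the mechanism H = -2·G - 1 is discarded; H is fixed at 4.
K = min(H, G) - 2  [with H=4, G=4]  = 2
F = -2·K - H + G  [with K=2, H=4, G=4]  = -4
L = |F - H|  [with F=-4, H=4]  = 8
J = 3·L + 5  [with L=8]  = 29
Without intervention: H = -2·G - 1  [with G=4]  = -9; K = min(H, G) - 2  [with H=-9, G=4]  = -11; F = -2·K - H + G  [with K=-11, H=-9, G=4]  = 35; L = |F - H|  [with F=35, H=-9]  = 44; J = 3·L + 5  [with L=44]  = 137.
Change = 29 − 137 = -108.

-108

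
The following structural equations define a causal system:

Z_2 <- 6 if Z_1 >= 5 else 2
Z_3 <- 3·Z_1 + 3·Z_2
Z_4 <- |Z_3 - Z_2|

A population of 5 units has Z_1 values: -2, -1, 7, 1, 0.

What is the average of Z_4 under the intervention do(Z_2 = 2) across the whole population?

The intervention sets Z_2=2 in all 5 units regardless of Z_1. Recomputing Z_4 per unit gives 2, 1, 25, 7, 4; average 7.8.

7.8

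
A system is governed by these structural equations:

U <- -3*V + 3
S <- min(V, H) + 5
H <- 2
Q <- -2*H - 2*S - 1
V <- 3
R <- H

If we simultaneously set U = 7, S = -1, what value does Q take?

Setting U = 7, S = -1 by intervention discards those variables' equations.
Q = -2*H - 2*S - 1  [with H=2, S=-1]  = -3

-3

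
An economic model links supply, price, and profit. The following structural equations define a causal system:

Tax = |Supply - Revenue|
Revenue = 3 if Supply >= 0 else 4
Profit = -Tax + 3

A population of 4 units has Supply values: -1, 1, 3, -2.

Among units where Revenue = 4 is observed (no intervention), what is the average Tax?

5.5

Conditioning on Revenue=4 selects the 2 unit(s) with Supply ∈ {-1, -2}. Their Tax values: 5, 6. Mean = 5.5.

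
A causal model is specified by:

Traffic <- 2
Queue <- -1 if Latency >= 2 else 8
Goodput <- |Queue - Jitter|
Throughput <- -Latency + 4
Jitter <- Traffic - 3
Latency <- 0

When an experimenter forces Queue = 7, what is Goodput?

8

The intervention breaks the incoming arrows to Queue: Queue <- -1 if Latency >= 2 else 8 no longer applies, and Queue = 7.
Jitter = Traffic - 3  [with Traffic=2]  = -1
Goodput = |Queue - Jitter|  [with Queue=7, Jitter=-1]  = 8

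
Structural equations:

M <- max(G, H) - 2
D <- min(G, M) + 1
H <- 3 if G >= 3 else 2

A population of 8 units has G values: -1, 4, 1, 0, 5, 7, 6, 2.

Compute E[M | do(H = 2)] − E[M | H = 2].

1.75

do(H=2) breaks H's dependence on G. With H=2 fixed, M across the units is 0, 2, 0, 0, 3, 5, 4, 0, mean 1.75.
Conditioning on H=2 selects the 4 unit(s) with G ∈ {-1, 1, 0, 2}. Their M values: 0, 0, 0, 0. Mean = 0.
Difference = 1.75 − 0 = 1.75.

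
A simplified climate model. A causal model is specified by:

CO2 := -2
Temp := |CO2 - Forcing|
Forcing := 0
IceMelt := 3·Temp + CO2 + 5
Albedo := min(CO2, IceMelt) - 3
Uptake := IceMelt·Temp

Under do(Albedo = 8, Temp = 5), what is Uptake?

90

The joint intervention fixes Albedo = 8, Temp = 5, removing each variable's own equation.
IceMelt = 3·Temp + CO2 + 5  [with Temp=5, CO2=-2]  = 18
Uptake = IceMelt·Temp  [with IceMelt=18, Temp=5]  = 90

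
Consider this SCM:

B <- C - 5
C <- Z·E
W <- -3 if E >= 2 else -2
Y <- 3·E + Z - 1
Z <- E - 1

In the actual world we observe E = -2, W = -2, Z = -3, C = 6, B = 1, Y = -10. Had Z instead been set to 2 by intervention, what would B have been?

do(Z=2) replaces the equation Z <- E - 1 with the constant Z = 2.
C = Z·E  [with Z=2, E=-2]  = -4
B = C - 5  [with C=-4]  = -9

-9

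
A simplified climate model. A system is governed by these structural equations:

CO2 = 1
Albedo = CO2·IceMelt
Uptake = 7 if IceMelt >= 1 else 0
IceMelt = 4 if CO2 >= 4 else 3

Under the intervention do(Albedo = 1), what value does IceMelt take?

3

Under do(Albedo=1), the mechanism Albedo = CO2·IceMelt is discarded; Albedo is fixed at 1.
Since IceMelt is not a descendant of the intervened variable, it is unaffected.
IceMelt = 4 if CO2 >= 4 else 3  [with CO2=1]  = 3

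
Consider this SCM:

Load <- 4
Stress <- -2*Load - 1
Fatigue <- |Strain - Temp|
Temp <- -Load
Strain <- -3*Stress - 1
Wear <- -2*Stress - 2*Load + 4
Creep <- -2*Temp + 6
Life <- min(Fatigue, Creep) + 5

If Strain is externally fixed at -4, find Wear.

The intervention breaks the incoming arrows to Strain: Strain <- -3*Stress - 1 no longer applies, and Strain = -4.
No directed path runs from Strain to Wear, so Wear keeps its natural value.
Stress = -2*Load - 1  [with Load=4]  = -9
Wear = -2*Stress - 2*Load + 4  [with Stress=-9, Load=4]  = 14

14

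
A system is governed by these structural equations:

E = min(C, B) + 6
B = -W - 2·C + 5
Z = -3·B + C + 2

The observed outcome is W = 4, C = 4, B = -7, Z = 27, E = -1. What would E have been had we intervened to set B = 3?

9

do(B=3) replaces the equation B = -W - 2·C + 5 with the constant B = 3.
E = min(C, B) + 6  [with C=4, B=3]  = 9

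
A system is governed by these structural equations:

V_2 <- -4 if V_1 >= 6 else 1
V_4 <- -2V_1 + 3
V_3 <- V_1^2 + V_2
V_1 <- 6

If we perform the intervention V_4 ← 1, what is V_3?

Under do(V_4=1), the mechanism V_4 <- -2V_1 + 3 is discarded; V_4 is fixed at 1.
Since V_3 is not a descendant of the intervened variable, it is unaffected.
V_2 = -4 if V_1 >= 6 else 1  [with V_1=6]  = -4
V_3 = V_1^2 + V_2  [with V_1=6, V_2=-4]  = 32

32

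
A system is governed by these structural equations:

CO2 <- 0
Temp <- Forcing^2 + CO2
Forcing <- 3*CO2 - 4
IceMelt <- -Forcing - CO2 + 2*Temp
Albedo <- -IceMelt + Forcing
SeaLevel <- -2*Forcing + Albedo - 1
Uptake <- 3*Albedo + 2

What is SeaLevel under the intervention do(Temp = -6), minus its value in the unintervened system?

The intervention breaks the incoming arrows to Temp: Temp <- Forcing^2 + CO2 no longer applies, and Temp = -6.
Forcing = 3*CO2 - 4  [with CO2=0]  = -4
IceMelt = -Forcing - CO2 + 2*Temp  [with Forcing=-4, CO2=0, Temp=-6]  = -8
Albedo = -IceMelt + Forcing  [with IceMelt=-8, Forcing=-4]  = 4
SeaLevel = -2*Forcing + Albedo - 1  [with Forcing=-4, Albedo=4]  = 11
Without intervention: Forcing = 3*CO2 - 4  [with CO2=0]  = -4; Temp = Forcing^2 + CO2  [with Forcing=-4, CO2=0]  = 16; IceMelt = -Forcing - CO2 + 2*Temp  [with Forcing=-4, CO2=0, Temp=16]  = 36; Albedo = -IceMelt + Forcing  [with IceMelt=36, Forcing=-4]  = -40; SeaLevel = -2*Forcing + Albedo - 1  [with Forcing=-4, Albedo=-40]  = -33.
Change = 11 − (-33) = 44.

44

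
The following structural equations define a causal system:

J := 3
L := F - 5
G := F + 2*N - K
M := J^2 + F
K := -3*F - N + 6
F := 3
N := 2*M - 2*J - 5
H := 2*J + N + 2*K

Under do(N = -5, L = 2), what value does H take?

Setting N = -5, L = 2 by intervention discards those variables' equations.
K = -3*F - N + 6  [with F=3, N=-5]  = 2
H = 2*J + N + 2*K  [with J=3, N=-5, K=2]  = 5

5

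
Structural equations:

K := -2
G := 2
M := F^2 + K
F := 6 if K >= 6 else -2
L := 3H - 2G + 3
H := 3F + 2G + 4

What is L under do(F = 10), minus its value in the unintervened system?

108

The intervention breaks the incoming arrows to F: F := 6 if K >= 6 else -2 no longer applies, and F = 10.
H = 3F + 2G + 4  [with F=10, G=2]  = 38
L = 3H - 2G + 3  [with H=38, G=2]  = 113
Without intervention: F = 6 if K >= 6 else -2  [with K=-2]  = -2; H = 3F + 2G + 4  [with F=-2, G=2]  = 2; L = 3H - 2G + 3  [with H=2, G=2]  = 5.
Change = 113 − 5 = 108.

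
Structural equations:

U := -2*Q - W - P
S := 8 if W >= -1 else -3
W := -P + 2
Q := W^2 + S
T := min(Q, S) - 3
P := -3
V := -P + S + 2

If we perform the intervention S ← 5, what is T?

The intervention breaks the incoming arrows to S: S := 8 if W >= -1 else -3 no longer applies, and S = 5.
W = -P + 2  [with P=-3]  = 5
Q = W^2 + S  [with W=5, S=5]  = 30
T = min(Q, S) - 3  [with Q=30, S=5]  = 2

2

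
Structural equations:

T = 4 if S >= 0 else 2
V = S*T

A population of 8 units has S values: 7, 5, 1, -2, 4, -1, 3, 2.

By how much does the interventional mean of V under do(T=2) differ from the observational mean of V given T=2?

The intervention sets T=2 in all 8 units regardless of S. Recomputing V per unit gives 14, 10, 2, -4, 8, -2, 6, 4; average 4.75.
E[V|T=2] averages over only the 2 units with T=2 (S = -2, -1): V = -4, -2, mean -3.
Difference = 4.75 − (-3) = 7.75.

7.75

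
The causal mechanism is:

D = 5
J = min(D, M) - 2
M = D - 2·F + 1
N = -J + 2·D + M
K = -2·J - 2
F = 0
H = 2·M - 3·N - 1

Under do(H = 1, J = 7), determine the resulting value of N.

9

Setting H = 1, J = 7 by intervention discards those variables' equations.
M = D - 2·F + 1  [with D=5, F=0]  = 6
N = -J + 2·D + M  [with J=7, D=5, M=6]  = 9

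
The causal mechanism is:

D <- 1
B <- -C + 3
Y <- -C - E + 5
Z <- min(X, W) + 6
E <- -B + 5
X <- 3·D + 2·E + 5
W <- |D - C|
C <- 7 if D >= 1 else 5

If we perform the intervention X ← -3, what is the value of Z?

do(X=-3) replaces the equation X <- 3·D + 2·E + 5 with the constant X = -3.
C = 7 if D >= 1 else 5  [with D=1]  = 7
W = |D - C|  [with D=1, C=7]  = 6
Z = min(X, W) + 6  [with X=-3, W=6]  = 3

3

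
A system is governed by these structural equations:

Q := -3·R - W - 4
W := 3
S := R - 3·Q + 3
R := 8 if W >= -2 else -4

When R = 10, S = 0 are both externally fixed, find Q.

-37

The joint intervention fixes R = 10, S = 0, removing each variable's own equation.
Q = -3·R - W - 4  [with R=10, W=3]  = -37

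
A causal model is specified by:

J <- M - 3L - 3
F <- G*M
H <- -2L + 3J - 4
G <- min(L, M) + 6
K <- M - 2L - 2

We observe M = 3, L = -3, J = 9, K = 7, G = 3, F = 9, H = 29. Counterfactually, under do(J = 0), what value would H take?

The intervention breaks the incoming arrows to J: J <- M - 3L - 3 no longer applies, and J = 0.
H = -2L + 3J - 4  [with L=-3, J=0]  = 2

2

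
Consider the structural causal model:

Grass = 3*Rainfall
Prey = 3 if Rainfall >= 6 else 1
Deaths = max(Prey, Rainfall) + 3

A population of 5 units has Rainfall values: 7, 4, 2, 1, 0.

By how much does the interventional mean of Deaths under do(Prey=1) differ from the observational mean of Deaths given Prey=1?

1

The intervention sets Prey=1 in all 5 units regardless of Rainfall. Recomputing Deaths per unit gives 10, 7, 5, 4, 4; average 6.
Observing Prey=1 restricts to units where Prey's equation naturally yields 1: Rainfall ∈ {4, 2, 1, 0}. In that subpopulation Deaths = 7, 5, 4, 4, mean 5.
Difference = 6 − 5 = 1.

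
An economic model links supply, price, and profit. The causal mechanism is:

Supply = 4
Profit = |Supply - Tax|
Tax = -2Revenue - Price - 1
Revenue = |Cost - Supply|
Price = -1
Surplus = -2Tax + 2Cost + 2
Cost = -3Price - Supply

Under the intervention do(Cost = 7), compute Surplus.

28

The intervention breaks the incoming arrows to Cost: Cost = -3Price - Supply no longer applies, and Cost = 7.
Revenue = |Cost - Supply|  [with Cost=7, Supply=4]  = 3
Tax = -2Revenue - Price - 1  [with Revenue=3, Price=-1]  = -6
Surplus = -2Tax + 2Cost + 2  [with Tax=-6, Cost=7]  = 28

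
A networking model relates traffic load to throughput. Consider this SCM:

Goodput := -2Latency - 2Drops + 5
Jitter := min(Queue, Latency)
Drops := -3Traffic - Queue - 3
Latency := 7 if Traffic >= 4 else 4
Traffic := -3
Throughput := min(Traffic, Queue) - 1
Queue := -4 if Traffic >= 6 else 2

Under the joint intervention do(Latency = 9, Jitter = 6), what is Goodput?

-21

The joint intervention fixes Latency = 9, Jitter = 6, removing each variable's own equation.
Queue = -4 if Traffic >= 6 else 2  [with Traffic=-3]  = 2
Drops = -3Traffic - Queue - 3  [with Traffic=-3, Queue=2]  = 4
Goodput = -2Latency - 2Drops + 5  [with Latency=9, Drops=4]  = -21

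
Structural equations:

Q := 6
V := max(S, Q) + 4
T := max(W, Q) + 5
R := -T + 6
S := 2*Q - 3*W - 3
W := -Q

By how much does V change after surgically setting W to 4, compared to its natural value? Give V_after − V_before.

-21

Under do(W=4), the mechanism W := -Q is discarded; W is fixed at 4.
S = 2*Q - 3*W - 3  [with Q=6, W=4]  = -3
V = max(S, Q) + 4  [with S=-3, Q=6]  = 10
Without intervention: W = -Q  [with Q=6]  = -6; S = 2*Q - 3*W - 3  [with Q=6, W=-6]  = 27; V = max(S, Q) + 4  [with S=27, Q=6]  = 31.
Change = 10 − 31 = -21.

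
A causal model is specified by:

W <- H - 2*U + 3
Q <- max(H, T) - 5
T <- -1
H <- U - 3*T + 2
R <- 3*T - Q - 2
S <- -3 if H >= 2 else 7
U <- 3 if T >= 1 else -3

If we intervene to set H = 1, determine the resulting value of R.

-1

The intervention breaks the incoming arrows to H: H <- U - 3*T + 2 no longer applies, and H = 1.
Q = max(H, T) - 5  [with H=1, T=-1]  = -4
R = 3*T - Q - 2  [with T=-1, Q=-4]  = -1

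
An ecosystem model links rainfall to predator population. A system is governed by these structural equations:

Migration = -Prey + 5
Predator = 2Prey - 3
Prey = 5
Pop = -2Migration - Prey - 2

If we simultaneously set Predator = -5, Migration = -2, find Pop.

Setting Predator = -5, Migration = -2 by intervention discards those variables' equations.
Pop = -2Migration - Prey - 2  [with Migration=-2, Prey=5]  = -3

-3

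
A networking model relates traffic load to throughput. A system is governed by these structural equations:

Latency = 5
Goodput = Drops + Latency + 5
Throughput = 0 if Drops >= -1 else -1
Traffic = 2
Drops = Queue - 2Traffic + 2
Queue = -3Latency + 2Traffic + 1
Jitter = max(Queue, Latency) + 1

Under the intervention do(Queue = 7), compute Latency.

5

Under do(Queue=7), the mechanism Queue = -3Latency + 2Traffic + 1 is discarded; Queue is fixed at 7.
Since Latency is not a descendant of the intervened variable, it is unaffected.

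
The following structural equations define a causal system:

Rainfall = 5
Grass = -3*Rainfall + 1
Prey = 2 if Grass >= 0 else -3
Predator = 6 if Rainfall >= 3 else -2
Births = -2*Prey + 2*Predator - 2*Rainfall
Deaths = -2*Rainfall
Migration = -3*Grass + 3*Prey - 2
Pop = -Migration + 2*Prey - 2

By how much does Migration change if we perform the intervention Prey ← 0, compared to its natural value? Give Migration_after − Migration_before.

9

The intervention breaks the incoming arrows to Prey: Prey = 2 if Grass >= 0 else -3 no longer applies, and Prey = 0.
Grass = -3*Rainfall + 1  [with Rainfall=5]  = -14
Migration = -3*Grass + 3*Prey - 2  [with Grass=-14, Prey=0]  = 40
Without intervention: Grass = -3*Rainfall + 1  [with Rainfall=5]  = -14; Prey = 2 if Grass >= 0 else -3  [with Grass=-14]  = -3; Migration = -3*Grass + 3*Prey - 2  [with Grass=-14, Prey=-3]  = 31.
Change = 40 − 31 = 9.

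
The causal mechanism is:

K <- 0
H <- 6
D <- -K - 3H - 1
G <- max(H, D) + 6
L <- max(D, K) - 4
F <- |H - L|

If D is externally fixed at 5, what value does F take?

The intervention breaks the incoming arrows to D: D <- -K - 3H - 1 no longer applies, and D = 5.
L = max(D, K) - 4  [with D=5, K=0]  = 1
F = |H - L|  [with H=6, L=1]  = 5

5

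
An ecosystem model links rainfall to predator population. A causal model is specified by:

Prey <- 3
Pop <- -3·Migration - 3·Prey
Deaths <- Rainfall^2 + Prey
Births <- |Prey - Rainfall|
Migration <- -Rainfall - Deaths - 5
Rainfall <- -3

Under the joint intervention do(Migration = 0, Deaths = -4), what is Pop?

Setting Migration = 0, Deaths = -4 by intervention discards those variables' equations.
Pop = -3·Migration - 3·Prey  [with Migration=0, Prey=3]  = -9

-9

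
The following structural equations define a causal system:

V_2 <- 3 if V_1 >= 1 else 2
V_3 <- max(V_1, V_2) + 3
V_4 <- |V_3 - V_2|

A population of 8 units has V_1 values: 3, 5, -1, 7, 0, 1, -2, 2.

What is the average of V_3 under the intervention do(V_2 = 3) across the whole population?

The intervention sets V_2=3 in all 8 units regardless of V_1. Recomputing V_3 per unit gives 6, 8, 6, 10, 6, 6, 6, 6; average 6.75.

6.75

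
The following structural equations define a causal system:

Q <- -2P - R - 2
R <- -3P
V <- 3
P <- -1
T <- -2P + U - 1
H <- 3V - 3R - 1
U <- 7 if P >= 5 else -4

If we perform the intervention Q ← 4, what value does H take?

-1

The intervention breaks the incoming arrows to Q: Q <- -2P - R - 2 no longer applies, and Q = 4.
Since H is not a descendant of the intervened variable, it is unaffected.
R = -3P  [with P=-1]  = 3
H = 3V - 3R - 1  [with V=3, R=3]  = -1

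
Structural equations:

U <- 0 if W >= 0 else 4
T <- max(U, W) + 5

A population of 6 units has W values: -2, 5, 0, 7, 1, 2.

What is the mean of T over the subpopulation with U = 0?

8

Observing U=0 restricts to units where U's equation naturally yields 0: W ∈ {5, 0, 7, 1, 2}. In that subpopulation T = 10, 5, 12, 6, 7, mean 8.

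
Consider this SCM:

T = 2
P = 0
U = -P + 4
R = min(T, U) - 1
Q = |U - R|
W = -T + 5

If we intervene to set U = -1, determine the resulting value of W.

3

The intervention breaks the incoming arrows to U: U = -P + 4 no longer applies, and U = -1.
No directed path runs from U to W, so W keeps its natural value.
W = -T + 5  [with T=2]  = 3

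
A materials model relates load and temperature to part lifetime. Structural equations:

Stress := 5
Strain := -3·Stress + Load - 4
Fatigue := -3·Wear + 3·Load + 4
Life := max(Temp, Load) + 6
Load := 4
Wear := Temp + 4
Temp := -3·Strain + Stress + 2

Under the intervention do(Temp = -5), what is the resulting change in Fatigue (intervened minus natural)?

Under do(Temp=-5), the mechanism Temp := -3·Strain + Stress + 2 is discarded; Temp is fixed at -5.
Wear = Temp + 4  [with Temp=-5]  = -1
Fatigue = -3·Wear + 3·Load + 4  [with Wear=-1, Load=4]  = 19
Without intervention: Strain = -3·Stress + Load - 4  [with Stress=5, Load=4]  = -15; Temp = -3·Strain + Stress + 2  [with Strain=-15, Stress=5]  = 52; Wear = Temp + 4  [with Temp=52]  = 56; Fatigue = -3·Wear + 3·Load + 4  [with Wear=56, Load=4]  = -152.
Change = 19 − (-152) = 171.

171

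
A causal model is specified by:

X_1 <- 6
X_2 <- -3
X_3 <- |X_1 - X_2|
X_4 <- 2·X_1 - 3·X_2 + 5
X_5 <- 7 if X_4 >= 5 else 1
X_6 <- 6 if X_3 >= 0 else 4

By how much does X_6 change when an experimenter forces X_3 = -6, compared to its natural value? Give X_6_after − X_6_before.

The intervention breaks the incoming arrows to X_3: X_3 <- |X_1 - X_2| no longer applies, and X_3 = -6.
X_6 = 6 if X_3 >= 0 else 4  [with X_3=-6]  = 4
Without intervention: X_3 = |X_1 - X_2|  [with X_1=6, X_2=-3]  = 9; X_6 = 6 if X_3 >= 0 else 4  [with X_3=9]  = 6.
Change = 4 − 6 = -2.

-2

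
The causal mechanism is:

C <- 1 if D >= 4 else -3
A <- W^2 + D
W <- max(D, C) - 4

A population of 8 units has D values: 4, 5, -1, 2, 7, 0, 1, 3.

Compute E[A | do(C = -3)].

do(C=-3) breaks C's dependence on D. With C=-3 fixed, A across the units is 4, 6, 24, 6, 16, 16, 10, 4, mean 10.75.

10.75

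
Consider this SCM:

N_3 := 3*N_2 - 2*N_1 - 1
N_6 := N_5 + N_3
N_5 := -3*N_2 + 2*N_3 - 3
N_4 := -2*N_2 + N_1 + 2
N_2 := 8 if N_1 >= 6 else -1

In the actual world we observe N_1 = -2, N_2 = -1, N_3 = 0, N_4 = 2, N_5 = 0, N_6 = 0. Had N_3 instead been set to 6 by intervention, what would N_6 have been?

The intervention breaks the incoming arrows to N_3: N_3 := 3*N_2 - 2*N_1 - 1 no longer applies, and N_3 = 6.
N_2 = 8 if N_1 >= 6 else -1  [with N_1=-2]  = -1
N_5 = -3*N_2 + 2*N_3 - 3  [with N_2=-1, N_3=6]  = 12
N_6 = N_5 + N_3  [with N_5=12, N_3=6]  = 18

18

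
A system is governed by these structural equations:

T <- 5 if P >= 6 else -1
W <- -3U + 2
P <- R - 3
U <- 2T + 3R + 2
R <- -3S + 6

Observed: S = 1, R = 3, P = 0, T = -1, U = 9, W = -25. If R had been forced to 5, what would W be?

-43

Under do(R=5), the mechanism R <- -3S + 6 is discarded; R is fixed at 5.
P = R - 3  [with R=5]  = 2
T = 5 if P >= 6 else -1  [with P=2]  = -1
U = 2T + 3R + 2  [with T=-1, R=5]  = 15
W = -3U + 2  [with U=15]  = -43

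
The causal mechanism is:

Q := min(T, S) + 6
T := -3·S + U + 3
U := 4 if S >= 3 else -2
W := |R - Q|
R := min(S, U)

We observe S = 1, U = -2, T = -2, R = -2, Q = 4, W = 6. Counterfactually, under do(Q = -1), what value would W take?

The intervention breaks the incoming arrows to Q: Q := min(T, S) + 6 no longer applies, and Q = -1.
U = 4 if S >= 3 else -2  [with S=1]  = -2
R = min(S, U)  [with S=1, U=-2]  = -2
W = |R - Q|  [with R=-2, Q=-1]  = 1

1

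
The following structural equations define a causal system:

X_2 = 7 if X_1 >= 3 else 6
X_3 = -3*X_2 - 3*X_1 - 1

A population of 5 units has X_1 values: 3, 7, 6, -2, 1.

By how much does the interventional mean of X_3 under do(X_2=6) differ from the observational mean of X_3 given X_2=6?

Every unit gets X_2=6 under the intervention. X_3 values become -28, -40, -37, -13, -22; E[X_3|do(X_2=6)] = -28.
E[X_3|X_2=6] averages over only the 2 units with X_2=6 (X_1 = -2, 1): X_3 = -13, -22, mean -17.5.
Difference = -28 − (-17.5) = -10.5.

-10.5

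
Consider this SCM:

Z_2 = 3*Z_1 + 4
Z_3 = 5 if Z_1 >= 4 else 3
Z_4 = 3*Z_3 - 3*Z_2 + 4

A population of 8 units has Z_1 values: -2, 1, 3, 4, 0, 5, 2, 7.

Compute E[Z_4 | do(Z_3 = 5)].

Every unit gets Z_3=5 under the intervention. Z_4 values become 25, -2, -20, -29, 7, -38, -11, -56; E[Z_4|do(Z_3=5)] = -15.5.

-15.5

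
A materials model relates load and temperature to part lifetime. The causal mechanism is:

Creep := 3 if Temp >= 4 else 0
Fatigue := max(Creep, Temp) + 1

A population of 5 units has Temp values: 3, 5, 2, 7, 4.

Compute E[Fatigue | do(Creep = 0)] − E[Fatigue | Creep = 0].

do(Creep=0) breaks Creep's dependence on Temp. With Creep=0 fixed, Fatigue across the units is 4, 6, 3, 8, 5, mean 5.2.
Observing Creep=0 restricts to units where Creep's equation naturally yields 0: Temp ∈ {3, 2}. In that subpopulation Fatigue = 4, 3, mean 3.5.
Difference = 5.2 − 3.5 = 1.7.

1.7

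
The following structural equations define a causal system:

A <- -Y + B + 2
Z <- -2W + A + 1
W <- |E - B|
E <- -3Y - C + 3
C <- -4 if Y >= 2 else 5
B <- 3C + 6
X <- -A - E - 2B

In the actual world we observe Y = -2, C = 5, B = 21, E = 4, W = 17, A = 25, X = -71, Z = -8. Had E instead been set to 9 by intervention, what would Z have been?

do(E=9) replaces the equation E <- -3Y - C + 3 with the constant E = 9.
C = -4 if Y >= 2 else 5  [with Y=-2]  = 5
B = 3C + 6  [with C=5]  = 21
W = |E - B|  [with E=9, B=21]  = 12
A = -Y + B + 2  [with Y=-2, B=21]  = 25
Z = -2W + A + 1  [with W=12, A=25]  = 2

2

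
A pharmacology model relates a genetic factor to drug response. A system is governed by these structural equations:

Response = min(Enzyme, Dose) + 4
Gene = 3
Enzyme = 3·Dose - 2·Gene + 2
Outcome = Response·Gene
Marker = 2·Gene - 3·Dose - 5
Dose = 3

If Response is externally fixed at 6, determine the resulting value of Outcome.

18

The intervention breaks the incoming arrows to Response: Response = min(Enzyme, Dose) + 4 no longer applies, and Response = 6.
Outcome = Response·Gene  [with Response=6, Gene=3]  = 18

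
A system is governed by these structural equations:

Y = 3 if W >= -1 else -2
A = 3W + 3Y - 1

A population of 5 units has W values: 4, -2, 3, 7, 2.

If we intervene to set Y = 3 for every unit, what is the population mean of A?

Every unit gets Y=3 under the intervention. A values become 20, 2, 17, 29, 14; E[A|do(Y=3)] = 16.4.

16.4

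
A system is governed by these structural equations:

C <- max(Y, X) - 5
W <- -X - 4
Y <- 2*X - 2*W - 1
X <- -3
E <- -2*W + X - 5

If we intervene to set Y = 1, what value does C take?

-4

The intervention breaks the incoming arrows to Y: Y <- 2*X - 2*W - 1 no longer applies, and Y = 1.
C = max(Y, X) - 5  [with Y=1, X=-3]  = -4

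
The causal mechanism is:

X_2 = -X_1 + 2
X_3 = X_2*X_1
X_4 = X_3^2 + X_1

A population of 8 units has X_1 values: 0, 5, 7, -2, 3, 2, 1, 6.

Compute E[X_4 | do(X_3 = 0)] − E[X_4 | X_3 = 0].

The intervention sets X_3=0 in all 8 units regardless of X_1. Recomputing X_4 per unit gives 0, 5, 7, -2, 3, 2, 1, 6; average 2.75.
Observing X_3=0 restricts to units where X_3's equation naturally yields 0: X_1 ∈ {0, 2}. In that subpopulation X_4 = 0, 2, mean 1.
Difference = 2.75 − 1 = 1.75.

1.75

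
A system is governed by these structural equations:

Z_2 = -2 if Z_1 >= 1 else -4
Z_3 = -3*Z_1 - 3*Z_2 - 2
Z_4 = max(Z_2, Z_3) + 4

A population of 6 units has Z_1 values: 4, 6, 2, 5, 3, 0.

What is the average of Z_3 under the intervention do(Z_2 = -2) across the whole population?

Every unit gets Z_2=-2 under the intervention. Z_3 values become -8, -14, -2, -11, -5, 4; E[Z_3|do(Z_2=-2)] = -6.

-6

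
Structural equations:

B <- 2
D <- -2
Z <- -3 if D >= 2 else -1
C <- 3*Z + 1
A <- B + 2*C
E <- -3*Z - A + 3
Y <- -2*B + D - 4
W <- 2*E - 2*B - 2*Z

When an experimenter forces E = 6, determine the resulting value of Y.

-10

Intervening sets E = 6 and removes its equation (E <- -3*Z - A + 3).
No directed path runs from E to Y, so Y keeps its natural value.
Y = -2*B + D - 4  [with B=2, D=-2]  = -10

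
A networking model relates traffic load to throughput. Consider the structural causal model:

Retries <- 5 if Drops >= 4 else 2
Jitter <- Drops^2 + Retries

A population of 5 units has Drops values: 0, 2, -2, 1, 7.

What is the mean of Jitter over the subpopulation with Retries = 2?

4.25

Observing Retries=2 restricts to units where Retries's equation naturally yields 2: Drops ∈ {0, 2, -2, 1}. In that subpopulation Jitter = 2, 6, 6, 3, mean 4.25.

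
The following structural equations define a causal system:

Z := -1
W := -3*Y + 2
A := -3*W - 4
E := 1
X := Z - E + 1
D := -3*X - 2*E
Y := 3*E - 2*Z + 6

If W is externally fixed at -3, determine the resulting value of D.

1

do(W=-3) replaces the equation W := -3*Y + 2 with the constant W = -3.
Since D is not a descendant of the intervened variable, it is unaffected.
X = Z - E + 1  [with Z=-1, E=1]  = -1
D = -3*X - 2*E  [with X=-1, E=1]  = 1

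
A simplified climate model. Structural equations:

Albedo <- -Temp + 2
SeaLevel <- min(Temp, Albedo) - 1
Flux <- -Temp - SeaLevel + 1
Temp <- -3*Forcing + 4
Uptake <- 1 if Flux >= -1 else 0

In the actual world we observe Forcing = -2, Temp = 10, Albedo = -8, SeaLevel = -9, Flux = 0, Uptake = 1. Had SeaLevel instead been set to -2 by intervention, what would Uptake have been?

0

Under do(SeaLevel=-2), the mechanism SeaLevel <- min(Temp, Albedo) - 1 is discarded; SeaLevel is fixed at -2.
Temp = -3*Forcing + 4  [with Forcing=-2]  = 10
Flux = -Temp - SeaLevel + 1  [with Temp=10, SeaLevel=-2]  = -7
Uptake = 1 if Flux >= -1 else 0  [with Flux=-7]  = 0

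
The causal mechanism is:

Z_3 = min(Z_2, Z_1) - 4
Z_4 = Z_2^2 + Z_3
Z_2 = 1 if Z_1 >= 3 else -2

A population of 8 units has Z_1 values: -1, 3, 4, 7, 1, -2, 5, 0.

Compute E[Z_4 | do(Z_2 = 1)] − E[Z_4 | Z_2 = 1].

The intervention sets Z_2=1 in all 8 units regardless of Z_1. Recomputing Z_4 per unit gives -4, -2, -2, -2, -2, -5, -2, -3; average -2.75.
Conditioning on Z_2=1 selects the 4 unit(s) with Z_1 ∈ {3, 4, 7, 5}. Their Z_4 values: -2, -2, -2, -2. Mean = -2.
Difference = -2.75 − (-2) = -0.75.

-0.75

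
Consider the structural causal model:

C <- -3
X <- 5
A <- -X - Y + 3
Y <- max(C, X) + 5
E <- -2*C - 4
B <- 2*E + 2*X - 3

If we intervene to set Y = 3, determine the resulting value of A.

The intervention breaks the incoming arrows to Y: Y <- max(C, X) + 5 no longer applies, and Y = 3.
A = -X - Y + 3  [with X=5, Y=3]  = -5

-5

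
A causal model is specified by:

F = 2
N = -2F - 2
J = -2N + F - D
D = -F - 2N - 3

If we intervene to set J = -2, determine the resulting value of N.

The intervention breaks the incoming arrows to J: J = -2N + F - D no longer applies, and J = -2.
Since N is not a descendant of the intervened variable, it is unaffected.
N = -2F - 2  [with F=2]  = -6

-6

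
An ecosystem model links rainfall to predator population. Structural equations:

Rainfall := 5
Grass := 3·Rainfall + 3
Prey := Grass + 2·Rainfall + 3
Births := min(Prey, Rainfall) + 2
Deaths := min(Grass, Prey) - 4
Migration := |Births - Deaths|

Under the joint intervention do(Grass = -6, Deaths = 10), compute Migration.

Setting Grass = -6, Deaths = 10 by intervention discards those variables' equations.
Prey = Grass + 2·Rainfall + 3  [with Grass=-6, Rainfall=5]  = 7
Births = min(Prey, Rainfall) + 2  [with Prey=7, Rainfall=5]  = 7
Migration = |Births - Deaths|  [with Births=7, Deaths=10]  = 3

3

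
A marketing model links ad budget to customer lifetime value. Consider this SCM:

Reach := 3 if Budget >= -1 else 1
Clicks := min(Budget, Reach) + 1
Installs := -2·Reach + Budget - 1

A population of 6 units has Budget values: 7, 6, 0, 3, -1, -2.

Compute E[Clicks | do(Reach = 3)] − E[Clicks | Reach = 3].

Under do(Reach=3), Reach's equation is replaced by Reach=3 for every unit. Per-unit Clicks: 4, 4, 1, 4, 0, -1. Mean = 2.
E[Clicks|Reach=3] averages over only the 5 units with Reach=3 (Budget = 7, 6, 0, 3, -1): Clicks = 4, 4, 1, 4, 0, mean 2.6.
Difference = 2 − 2.6 = -0.6.

-0.6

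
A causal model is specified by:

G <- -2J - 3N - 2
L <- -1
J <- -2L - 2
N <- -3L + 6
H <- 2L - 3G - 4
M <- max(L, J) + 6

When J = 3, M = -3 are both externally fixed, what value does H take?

99

Setting J = 3, M = -3 by intervention discards those variables' equations.
N = -3L + 6  [with L=-1]  = 9
G = -2J - 3N - 2  [with J=3, N=9]  = -35
H = 2L - 3G - 4  [with L=-1, G=-35]  = 99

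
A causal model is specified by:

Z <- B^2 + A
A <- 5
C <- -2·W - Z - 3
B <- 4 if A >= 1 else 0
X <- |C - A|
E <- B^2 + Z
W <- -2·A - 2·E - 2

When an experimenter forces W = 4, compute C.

The intervention breaks the incoming arrows to W: W <- -2·A - 2·E - 2 no longer applies, and W = 4.
B = 4 if A >= 1 else 0  [with A=5]  = 4
Z = B^2 + A  [with B=4, A=5]  = 21
C = -2·W - Z - 3  [with W=4, Z=21]  = -32

-32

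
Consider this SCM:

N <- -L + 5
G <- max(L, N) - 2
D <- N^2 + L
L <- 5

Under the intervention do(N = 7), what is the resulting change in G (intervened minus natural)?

Under do(N=7), the mechanism N <- -L + 5 is discarded; N is fixed at 7.
G = max(L, N) - 2  [with L=5, N=7]  = 5
Without intervention: N = -L + 5  [with L=5]  = 0; G = max(L, N) - 2  [with L=5, N=0]  = 3.
Change = 5 − 3 = 2.

2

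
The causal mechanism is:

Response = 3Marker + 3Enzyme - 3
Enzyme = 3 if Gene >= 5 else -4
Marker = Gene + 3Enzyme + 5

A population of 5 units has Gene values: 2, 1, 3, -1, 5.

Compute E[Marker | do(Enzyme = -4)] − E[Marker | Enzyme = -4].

0.75

do(Enzyme=-4) breaks Enzyme's dependence on Gene. With Enzyme=-4 fixed, Marker across the units is -5, -6, -4, -8, -2, mean -5.
E[Marker|Enzyme=-4] averages over only the 4 units with Enzyme=-4 (Gene = 2, 1, 3, -1): Marker = -5, -6, -4, -8, mean -5.75.
Difference = -5 − (-5.75) = 0.75.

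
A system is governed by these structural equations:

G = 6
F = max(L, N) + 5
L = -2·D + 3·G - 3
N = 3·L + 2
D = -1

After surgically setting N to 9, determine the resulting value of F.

22

Intervening sets N = 9 and removes its equation (N = 3·L + 2).
L = -2·D + 3·G - 3  [with D=-1, G=6]  = 17
F = max(L, N) + 5  [with L=17, N=9]  = 22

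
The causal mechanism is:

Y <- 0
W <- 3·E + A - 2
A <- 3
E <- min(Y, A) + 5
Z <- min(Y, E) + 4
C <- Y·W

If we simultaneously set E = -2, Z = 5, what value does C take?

Setting E = -2, Z = 5 by intervention discards those variables' equations.
W = 3·E + A - 2  [with E=-2, A=3]  = -5
C = Y·W  [with Y=0, W=-5]  = 0

0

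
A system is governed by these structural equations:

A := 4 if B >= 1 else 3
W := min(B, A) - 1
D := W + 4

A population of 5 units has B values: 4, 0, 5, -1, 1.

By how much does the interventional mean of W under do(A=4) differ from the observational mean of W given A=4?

The intervention sets A=4 in all 5 units regardless of B. Recomputing W per unit gives 3, -1, 3, -2, 0; average 0.6.
Conditioning on A=4 selects the 3 unit(s) with B ∈ {4, 5, 1}. Their W values: 3, 3, 0. Mean = 2.
Difference = 0.6 − 2 = -1.4.

-1.4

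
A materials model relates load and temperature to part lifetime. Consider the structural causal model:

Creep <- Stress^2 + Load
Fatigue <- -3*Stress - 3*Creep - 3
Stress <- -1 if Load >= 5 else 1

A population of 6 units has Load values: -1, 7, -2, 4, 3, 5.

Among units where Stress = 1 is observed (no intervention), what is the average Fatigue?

E[Fatigue|Stress=1] averages over only the 4 units with Stress=1 (Load = -1, -2, 4, 3): Fatigue = -6, -3, -21, -18, mean -12.

-12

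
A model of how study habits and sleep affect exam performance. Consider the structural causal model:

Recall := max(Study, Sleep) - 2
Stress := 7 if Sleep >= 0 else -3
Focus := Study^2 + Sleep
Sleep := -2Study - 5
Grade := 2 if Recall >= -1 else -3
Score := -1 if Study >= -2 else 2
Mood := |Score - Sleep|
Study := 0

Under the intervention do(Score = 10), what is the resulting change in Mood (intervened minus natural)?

11

The intervention breaks the incoming arrows to Score: Score := -1 if Study >= -2 else 2 no longer applies, and Score = 10.
Sleep = -2Study - 5  [with Study=0]  = -5
Mood = |Score - Sleep|  [with Score=10, Sleep=-5]  = 15
Without intervention: Sleep = -2Study - 5  [with Study=0]  = -5; Score = -1 if Study >= -2 else 2  [with Study=0]  = -1; Mood = |Score - Sleep|  [with Score=-1, Sleep=-5]  = 4.
Change = 15 − 4 = 11.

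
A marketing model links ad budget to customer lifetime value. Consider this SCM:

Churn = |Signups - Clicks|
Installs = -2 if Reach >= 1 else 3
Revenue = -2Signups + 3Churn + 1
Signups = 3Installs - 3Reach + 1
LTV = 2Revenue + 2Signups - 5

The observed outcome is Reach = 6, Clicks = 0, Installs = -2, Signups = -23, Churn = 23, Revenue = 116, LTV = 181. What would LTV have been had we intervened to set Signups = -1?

The intervention breaks the incoming arrows to Signups: Signups = 3Installs - 3Reach + 1 no longer applies, and Signups = -1.
Churn = |Signups - Clicks|  [with Signups=-1, Clicks=0]  = 1
Revenue = -2Signups + 3Churn + 1  [with Signups=-1, Churn=1]  = 6
LTV = 2Revenue + 2Signups - 5  [with Revenue=6, Signups=-1]  = 5

5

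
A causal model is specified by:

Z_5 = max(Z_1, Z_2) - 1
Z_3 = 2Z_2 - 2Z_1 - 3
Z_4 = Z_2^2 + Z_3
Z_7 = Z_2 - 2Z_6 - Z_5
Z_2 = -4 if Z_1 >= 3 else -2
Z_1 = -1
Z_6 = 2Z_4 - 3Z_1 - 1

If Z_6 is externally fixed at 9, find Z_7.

Intervening sets Z_6 = 9 and removes its equation (Z_6 = 2Z_4 - 3Z_1 - 1).
Z_2 = -4 if Z_1 >= 3 else -2  [with Z_1=-1]  = -2
Z_5 = max(Z_1, Z_2) - 1  [with Z_1=-1, Z_2=-2]  = -2
Z_7 = Z_2 - 2Z_6 - Z_5  [with Z_2=-2, Z_6=9, Z_5=-2]  = -18

-18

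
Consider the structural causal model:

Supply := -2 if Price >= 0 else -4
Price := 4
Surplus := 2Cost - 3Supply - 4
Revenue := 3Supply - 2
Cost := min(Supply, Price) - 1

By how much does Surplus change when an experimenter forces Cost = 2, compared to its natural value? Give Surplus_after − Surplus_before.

10

do(Cost=2) replaces the equation Cost := min(Supply, Price) - 1 with the constant Cost = 2.
Supply = -2 if Price >= 0 else -4  [with Price=4]  = -2
Surplus = 2Cost - 3Supply - 4  [with Cost=2, Supply=-2]  = 6
Without intervention: Supply = -2 if Price >= 0 else -4  [with Price=4]  = -2; Cost = min(Supply, Price) - 1  [with Supply=-2, Price=4]  = -3; Surplus = 2Cost - 3Supply - 4  [with Cost=-3, Supply=-2]  = -4.
Change = 6 − (-4) = 10.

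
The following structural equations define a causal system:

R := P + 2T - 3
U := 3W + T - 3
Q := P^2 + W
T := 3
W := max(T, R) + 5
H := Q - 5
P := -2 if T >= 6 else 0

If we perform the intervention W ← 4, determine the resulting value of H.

The intervention breaks the incoming arrows to W: W := max(T, R) + 5 no longer applies, and W = 4.
P = -2 if T >= 6 else 0  [with T=3]  = 0
Q = P^2 + W  [with P=0, W=4]  = 4
H = Q - 5  [with Q=4]  = -1

-1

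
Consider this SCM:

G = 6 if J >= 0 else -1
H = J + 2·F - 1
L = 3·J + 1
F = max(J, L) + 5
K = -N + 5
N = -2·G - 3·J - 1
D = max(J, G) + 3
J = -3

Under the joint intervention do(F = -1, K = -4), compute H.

The joint intervention fixes F = -1, K = -4, removing each variable's own equation.
H = J + 2·F - 1  [with J=-3, F=-1]  = -6

-6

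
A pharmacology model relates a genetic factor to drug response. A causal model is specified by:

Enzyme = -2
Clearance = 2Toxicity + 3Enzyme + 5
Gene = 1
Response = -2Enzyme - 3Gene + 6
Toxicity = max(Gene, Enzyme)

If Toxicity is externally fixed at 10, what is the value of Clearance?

19

Intervening sets Toxicity = 10 and removes its equation (Toxicity = max(Gene, Enzyme)).
Clearance = 2Toxicity + 3Enzyme + 5  [with Toxicity=10, Enzyme=-2]  = 19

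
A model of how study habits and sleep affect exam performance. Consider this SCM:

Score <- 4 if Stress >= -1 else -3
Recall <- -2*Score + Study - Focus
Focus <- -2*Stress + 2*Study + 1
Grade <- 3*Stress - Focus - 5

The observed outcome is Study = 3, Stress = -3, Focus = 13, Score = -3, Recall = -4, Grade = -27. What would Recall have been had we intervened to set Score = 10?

-30

Intervening sets Score = 10 and removes its equation (Score <- 4 if Stress >= -1 else -3).
Focus = -2*Stress + 2*Study + 1  [with Stress=-3, Study=3]  = 13
Recall = -2*Score + Study - Focus  [with Score=10, Study=3, Focus=13]  = -30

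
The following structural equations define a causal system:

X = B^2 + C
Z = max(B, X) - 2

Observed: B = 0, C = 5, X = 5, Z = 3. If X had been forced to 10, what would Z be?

8

The intervention breaks the incoming arrows to X: X = B^2 + C no longer applies, and X = 10.
Z = max(B, X) - 2  [with B=0, X=10]  = 8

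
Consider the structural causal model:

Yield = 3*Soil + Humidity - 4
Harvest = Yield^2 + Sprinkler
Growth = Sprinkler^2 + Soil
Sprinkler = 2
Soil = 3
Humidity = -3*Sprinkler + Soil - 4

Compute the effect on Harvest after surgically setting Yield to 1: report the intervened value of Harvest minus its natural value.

-3

The intervention breaks the incoming arrows to Yield: Yield = 3*Soil + Humidity - 4 no longer applies, and Yield = 1.
Harvest = Yield^2 + Sprinkler  [with Yield=1, Sprinkler=2]  = 3
Without intervention: Humidity = -3*Sprinkler + Soil - 4  [with Sprinkler=2, Soil=3]  = -7; Yield = 3*Soil + Humidity - 4  [with Soil=3, Humidity=-7]  = -2; Harvest = Yield^2 + Sprinkler  [with Yield=-2, Sprinkler=2]  = 6.
Change = 3 − 6 = -3.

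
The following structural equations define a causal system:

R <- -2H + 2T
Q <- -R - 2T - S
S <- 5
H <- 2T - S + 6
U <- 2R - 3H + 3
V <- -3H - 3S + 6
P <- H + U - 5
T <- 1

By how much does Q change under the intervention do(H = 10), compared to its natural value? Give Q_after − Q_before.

The intervention breaks the incoming arrows to H: H <- 2T - S + 6 no longer applies, and H = 10.
R = -2H + 2T  [with H=10, T=1]  = -18
Q = -R - 2T - S  [with R=-18, T=1, S=5]  = 11
Without intervention: H = 2T - S + 6  [with T=1, S=5]  = 3; R = -2H + 2T  [with H=3, T=1]  = -4; Q = -R - 2T - S  [with R=-4, T=1, S=5]  = -3.
Change = 11 − (-3) = 14.

14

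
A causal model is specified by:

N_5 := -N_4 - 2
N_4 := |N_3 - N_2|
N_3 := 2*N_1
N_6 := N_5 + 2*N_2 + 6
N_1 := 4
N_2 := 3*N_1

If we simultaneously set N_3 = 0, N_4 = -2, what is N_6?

30

Setting N_3 = 0, N_4 = -2 by intervention discards those variables' equations.
N_2 = 3*N_1  [with N_1=4]  = 12
N_5 = -N_4 - 2  [with N_4=-2]  = 0
N_6 = N_5 + 2*N_2 + 6  [with N_5=0, N_2=12]  = 30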